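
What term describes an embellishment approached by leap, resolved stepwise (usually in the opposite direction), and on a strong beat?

Approach: by leap. Departure: by step. Metric position: strong.
Leap in, step out, in a metrically strong position — an appoggiatura. (It is the mirror image of the escape tone, which steps in and leaps out from a weak position.)

Appoggiatura.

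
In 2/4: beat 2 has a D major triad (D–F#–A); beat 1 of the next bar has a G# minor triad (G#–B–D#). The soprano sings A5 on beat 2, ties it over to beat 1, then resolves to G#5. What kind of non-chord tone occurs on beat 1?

The harmony at that moment is G# minor triad (G#, B, D#); A5 is not a chord tone.
It is held over (the same pitch as the preceding A5) and left by step down to G#5.
Held over from the previous chord and resolving down by step — a suspension.

Suspension.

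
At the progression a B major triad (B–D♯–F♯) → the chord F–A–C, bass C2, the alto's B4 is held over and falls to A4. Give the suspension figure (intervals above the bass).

7–6 suspension.

At the second chord the bass is C2. The suspended B4 lies a seventh above the bass; after resolving down by step to A4, the interval above the bass becomes a sixth.
Suspension figures are named by those two intervals: 7–6.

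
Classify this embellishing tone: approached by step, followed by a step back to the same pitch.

Approach: by step. Departure: by step in the opposite direction, back to the starting pitch.
Stepwise on both sides but reversing to return to the same chord tone — a neighbor tone. (Had it continued onward in the same direction it would be a passing tone instead.)

Neighbor tone.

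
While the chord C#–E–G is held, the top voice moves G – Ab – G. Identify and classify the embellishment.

Ab is a neighbor tone.

The harmony at that moment is C# diminished triad (C#, E, G); Ab is not a chord tone.
It is approached by step up from G and left by step down to G.
Step away and step back to the same note — a neighbor tone (upper neighbor).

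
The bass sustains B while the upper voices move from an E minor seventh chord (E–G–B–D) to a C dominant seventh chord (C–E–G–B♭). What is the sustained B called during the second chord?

The harmony at that moment is C dominant seventh chord (C, E, G, B♭); B is not a chord tone.
It is held over (the same pitch as the preceding B) and then sustained as the same pitch into the next harmony.
Sustained through a change of harmony — a pedal tone.

Pedal tone (pedal point).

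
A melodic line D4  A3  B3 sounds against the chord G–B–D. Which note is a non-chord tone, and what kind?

The harmony at that moment is G major triad (G, B, D); A3 is not a chord tone.
It is approached by leap down from D4 and left by step up to B3.
Leap in, step out — an appoggiatura.

A3 is an appoggiatura.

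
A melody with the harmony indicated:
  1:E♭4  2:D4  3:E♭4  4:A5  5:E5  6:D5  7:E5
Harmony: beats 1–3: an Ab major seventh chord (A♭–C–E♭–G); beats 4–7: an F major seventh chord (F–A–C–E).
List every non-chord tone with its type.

The harmony at that moment is A♭ major seventh chord (A♭, C, E♭, G); D4 is not a chord tone.
It is approached by step down from E♭4 and left by step up to E♭4.
Step away and step back to the same note — a neighbor tone (lower neighbor).
The harmony at that moment is F major seventh chord (F, A, C, E); D5 is not a chord tone.
It is approached by step down from E5 and left by step up to E5.
Step away and step back to the same note — a neighbor tone (lower neighbor).

D4 (beat 2) — neighbor tone; D5 (beat 6) — neighbor tone.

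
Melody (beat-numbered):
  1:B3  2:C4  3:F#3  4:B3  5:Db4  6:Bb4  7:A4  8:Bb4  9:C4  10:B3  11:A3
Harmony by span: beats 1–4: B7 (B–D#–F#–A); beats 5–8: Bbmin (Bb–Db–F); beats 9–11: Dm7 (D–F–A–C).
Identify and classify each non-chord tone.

The harmony at that moment is B dominant seventh chord (B, D#, F#, A); C4 is not a chord tone.
It is approached by step up from B3 and left by leap down to F#3.
Step in, leap out — an escape tone.
The harmony at that moment is Bb minor triad (Bb, Db, F); A4 is not a chord tone.
It is approached by step down from Bb4 and left by step up to Bb4.
Step away and step back to the same note — a neighbor tone (lower neighbor).
The harmony at that moment is D minor seventh chord (D, F, A, C); B3 is not a chord tone.
It is approached by step down from C4 and left by step down to A3.
Step in, step out in the same direction — a passing tone.

C4 (beat 2) — escape tone; A4 (beat 7) — neighbor tone; B3 (beat 10) — passing tone.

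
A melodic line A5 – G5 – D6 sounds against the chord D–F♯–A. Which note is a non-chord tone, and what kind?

G5 is an escape tone.

The harmony at that moment is D major triad (D, F♯, A); G5 is not a chord tone.
It is approached by step down from A5 and left by leap up to D6.
Step in, leap out — an escape tone.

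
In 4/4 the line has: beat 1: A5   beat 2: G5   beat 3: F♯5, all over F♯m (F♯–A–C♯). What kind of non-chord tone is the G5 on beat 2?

The harmony at that moment is F♯ minor triad (F♯, A, C♯); G5 is not a chord tone.
It is approached by step down from A5 and left by step down to F♯5.
Step in, step out in the same direction — a passing tone.

Passing tone.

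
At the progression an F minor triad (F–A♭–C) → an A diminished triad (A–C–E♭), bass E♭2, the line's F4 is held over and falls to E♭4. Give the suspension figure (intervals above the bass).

9–8 suspension.

At the second chord the bass is E♭2. The suspended F4 lies a ninth above the bass; after resolving down by step to E♭4, the interval above the bass becomes an octave.
Suspension figures are named by those two intervals: 9–8.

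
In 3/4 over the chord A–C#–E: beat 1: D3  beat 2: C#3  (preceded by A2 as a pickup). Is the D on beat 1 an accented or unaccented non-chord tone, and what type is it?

Accented appoggiatura.

The harmony at that moment is A major triad (A, C#, E); D3 is not a chord tone.
It is approached by leap up from A2 and left by step down to C#3.
Leap in, step out — an appoggiatura.
It falls on the downbeat, so it is accented.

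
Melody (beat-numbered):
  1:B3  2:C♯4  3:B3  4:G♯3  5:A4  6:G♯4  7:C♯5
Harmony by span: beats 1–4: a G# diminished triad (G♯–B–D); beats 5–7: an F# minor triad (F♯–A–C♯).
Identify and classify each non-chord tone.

C♯4 (beat 2) — neighbor tone; G♯4 (beat 6) — escape tone.

The harmony at that moment is G♯ diminished triad (G♯, B, D); C♯4 is not a chord tone.
It is approached by step up from B3 and left by step down to B3.
Step away and step back to the same note — a neighbor tone (upper neighbor).
The harmony at that moment is F♯ minor triad (F♯, A, C♯); G♯4 is not a chord tone.
It is approached by step down from A4 and left by leap up to C♯5.
Step in, leap out — an escape tone.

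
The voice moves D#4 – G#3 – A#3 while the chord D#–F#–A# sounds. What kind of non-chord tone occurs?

The harmony at that moment is D# minor triad (D#, F#, A#); G#3 is not a chord tone.
It is approached by leap down from D#4 and left by step up to A#3.
Leap in, step out — an appoggiatura.

G#3 is an appoggiatura.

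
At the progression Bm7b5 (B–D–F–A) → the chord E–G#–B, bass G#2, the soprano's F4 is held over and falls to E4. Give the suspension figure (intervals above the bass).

7–6 suspension.

At the second chord the bass is G#2. The suspended F4 lies a seventh above the bass; after resolving down by step to E4, the interval above the bass becomes a sixth.
Suspension figures are named by those two intervals: 7–6.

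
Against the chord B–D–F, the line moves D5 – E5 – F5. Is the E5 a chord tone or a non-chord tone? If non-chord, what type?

The harmony at that moment is B diminished triad (B, D, F); E5 is not a chord tone.
It is approached by step up from D5 and left by step up to F5.
Step in, step out in the same direction — a passing tone.

Non-chord tone — a passing tone.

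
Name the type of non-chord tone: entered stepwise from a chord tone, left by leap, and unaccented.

Approach: by step. Departure: by leap. Metric position: weak.
Step in, leap out, from a weak position — an escape tone (échappée). (It is the mirror image of the appoggiatura, which leaps in and steps out on a strong beat.)

Escape tone.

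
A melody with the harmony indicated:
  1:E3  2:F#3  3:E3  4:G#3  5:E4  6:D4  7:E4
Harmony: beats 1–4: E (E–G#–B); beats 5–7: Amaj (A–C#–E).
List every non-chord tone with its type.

The harmony at that moment is E major triad (E, G#, B); F#3 is not a chord tone.
It is approached by step up from E3 and left by step down to E3.
Step away and step back to the same note — a neighbor tone (upper neighbor).
The harmony at that moment is A major triad (A, C#, E); D4 is not a chord tone.
It is approached by step down from E4 and left by step up to E4.
Step away and step back to the same note — a neighbor tone (lower neighbor).

F#3 (beat 2) — neighbor tone; D4 (beat 6) — neighbor tone.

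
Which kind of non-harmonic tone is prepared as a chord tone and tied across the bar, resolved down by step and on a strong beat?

Suspension.

Approach: by preparation — the pitch is first a chord tone, then held (tied or repeated) while the harmony changes under it. Departure: down by step. Metric position: strong.
A prepared dissonance that resolves downward by step — a suspension. (The same figure resolving upward would be a retardation.)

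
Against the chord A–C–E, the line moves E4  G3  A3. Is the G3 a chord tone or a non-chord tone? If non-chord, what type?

The harmony at that moment is A minor triad (A, C, E); G3 is not a chord tone.
It is approached by leap down from E4 and left by step up to A3.
Leap in, step out — an appoggiatura.

Non-chord tone — an appoggiatura.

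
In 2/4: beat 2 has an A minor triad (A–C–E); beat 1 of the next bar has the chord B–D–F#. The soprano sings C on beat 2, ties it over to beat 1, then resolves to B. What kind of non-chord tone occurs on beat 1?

The harmony at that moment is B minor triad (B, D, F#); C is not a chord tone.
It is held over (the same pitch as the preceding C) and left by step down to B.
Held over from the previous chord and resolving down by step — a suspension.

Suspension.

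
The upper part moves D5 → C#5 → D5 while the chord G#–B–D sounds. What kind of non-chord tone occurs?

The harmony at that moment is G# diminished triad (G#, B, D); C#5 is not a chord tone.
It is approached by step down from D5 and left by step up to D5.
Step away and step back to the same note — a neighbor tone (lower neighbor).

C#5 is a neighbor tone.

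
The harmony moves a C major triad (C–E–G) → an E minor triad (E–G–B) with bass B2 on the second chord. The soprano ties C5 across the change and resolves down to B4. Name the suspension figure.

9–8 suspension.

At the second chord the bass is B2. The suspended C5 lies a ninth above the bass; after resolving down by step to B4, the interval above the bass becomes an octave.
Suspension figures are named by those two intervals: 9–8.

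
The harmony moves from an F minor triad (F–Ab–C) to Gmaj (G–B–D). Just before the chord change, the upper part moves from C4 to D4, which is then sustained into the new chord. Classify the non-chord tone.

D4 is an anticipation.

The harmony at that moment is F minor triad (F, Ab, C); D4 is not a chord tone.
It is approached by step up from C4 and then sustained as the same pitch into the next harmony.
Arriving early and becoming a chord tone when the harmony changes — an anticipation.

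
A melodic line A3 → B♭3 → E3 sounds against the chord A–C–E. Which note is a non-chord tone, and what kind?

The harmony at that moment is A minor triad (A, C, E); B♭3 is not a chord tone.
It is approached by step up from A3 and left by leap down to E3.
Step in, leap out — an escape tone.

B♭3 is an escape tone.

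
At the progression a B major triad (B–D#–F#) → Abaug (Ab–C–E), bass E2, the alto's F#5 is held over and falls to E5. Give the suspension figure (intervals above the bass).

9–8 suspension.

At the second chord the bass is E2. The suspended F#5 lies a ninth above the bass; after resolving down by step to E5, the interval above the bass becomes an octave.
Suspension figures are named by those two intervals: 9–8.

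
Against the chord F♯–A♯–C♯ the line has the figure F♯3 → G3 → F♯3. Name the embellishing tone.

G3 is a neighbor tone.

The harmony at that moment is F♯ major triad (F♯, A♯, C♯); G3 is not a chord tone.
It is approached by step up from F♯3 and left by step down to F♯3.
Step away and step back to the same note — a neighbor tone (upper neighbor).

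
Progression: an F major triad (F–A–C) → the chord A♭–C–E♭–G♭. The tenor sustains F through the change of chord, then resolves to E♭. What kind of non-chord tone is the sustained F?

F is a suspension.

The harmony at that moment is A♭ dominant seventh chord (A♭, C, E♭, G♭); F is not a chord tone.
It is held over (the same pitch as the preceding F) and left by step down to E♭.
Held over from the previous chord and resolving down by step — a suspension.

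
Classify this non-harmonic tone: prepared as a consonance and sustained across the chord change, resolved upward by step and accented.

Approach: by preparation — the pitch is first a chord tone, then held (tied or repeated) while the harmony changes under it. Departure: up by step. Metric position: strong.
A prepared dissonance that resolves upward by step — a retardation. (The same figure resolving downward would be a suspension.)

Retardation.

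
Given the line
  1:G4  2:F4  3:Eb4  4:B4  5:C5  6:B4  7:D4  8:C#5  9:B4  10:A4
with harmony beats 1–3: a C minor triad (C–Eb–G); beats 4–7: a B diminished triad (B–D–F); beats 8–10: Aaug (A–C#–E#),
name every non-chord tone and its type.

The harmony at that moment is C minor triad (C, Eb, G); F4 is not a chord tone.
It is approached by step down from G4 and left by step down to Eb4.
Step in, step out in the same direction — a passing tone.
The harmony at that moment is B diminished triad (B, D, F); C5 is not a chord tone.
It is approached by step up from B4 and left by step down to B4.
Step away and step back to the same note — a neighbor tone (upper neighbor).
The harmony at that moment is A augmented triad (A, C#, E#); B4 is not a chord tone.
It is approached by step down from C#5 and left by step down to A4.
Step in, step out in the same direction — a passing tone.

F4 (beat 2) — passing tone; C5 (beat 5) — neighbor tone; B4 (beat 9) — passing tone.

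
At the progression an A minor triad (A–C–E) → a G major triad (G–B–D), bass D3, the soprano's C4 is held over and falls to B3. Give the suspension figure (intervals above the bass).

7–6 suspension.

At the second chord the bass is D3. The suspended C4 lies a seventh above the bass; after resolving down by step to B3, the interval above the bass becomes a sixth.
Suspension figures are named by those two intervals: 7–6.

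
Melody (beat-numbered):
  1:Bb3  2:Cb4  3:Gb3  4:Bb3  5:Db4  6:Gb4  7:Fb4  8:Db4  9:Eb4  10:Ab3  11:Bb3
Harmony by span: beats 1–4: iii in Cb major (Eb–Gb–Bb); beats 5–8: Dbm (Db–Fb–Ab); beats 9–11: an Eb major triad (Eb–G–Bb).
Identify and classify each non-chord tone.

The harmony at that moment is Eb minor triad (Eb, Gb, Bb); Cb4 is not a chord tone.
It is approached by step up from Bb3 and left by leap down to Gb3.
Step in, leap out — an escape tone.
The harmony at that moment is Db minor triad (Db, Fb, Ab); Gb4 is not a chord tone.
It is approached by leap up from Db4 and left by step down to Fb4.
Leap in, step out — an appoggiatura.
The harmony at that moment is Eb major triad (Eb, G, Bb); Ab3 is not a chord tone.
It is approached by leap down from Eb4 and left by step up to Bb3.
Leap in, step out — an appoggiatura.

Cb4 (beat 2) — escape tone; Gb4 (beat 6) — appoggiatura; Ab3 (beat 10) — appoggiatura.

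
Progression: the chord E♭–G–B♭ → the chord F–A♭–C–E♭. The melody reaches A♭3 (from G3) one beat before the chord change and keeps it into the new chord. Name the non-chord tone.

A♭3 is an anticipation.

The harmony at that moment is E♭ major triad (E♭, G, B♭); A♭3 is not a chord tone.
It is approached by step up from G3 and then sustained as the same pitch into the next harmony.
Arriving early and becoming a chord tone when the harmony changes — an anticipation.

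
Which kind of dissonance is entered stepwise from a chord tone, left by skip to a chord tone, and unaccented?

Escape tone.

Approach: by step. Departure: by leap. Metric position: weak.
Step in, leap out, from a weak position — an escape tone (échappée). (It is the mirror image of the appoggiatura, which leaps in and steps out on a strong beat.)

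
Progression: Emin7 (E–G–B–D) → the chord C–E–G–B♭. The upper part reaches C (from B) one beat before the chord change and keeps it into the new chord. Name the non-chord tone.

C is an anticipation.

The harmony at that moment is E minor seventh chord (E, G, B, D); C is not a chord tone.
It is approached by step up from B and then sustained as the same pitch into the next harmony.
Arriving early and becoming a chord tone when the harmony changes — an anticipation.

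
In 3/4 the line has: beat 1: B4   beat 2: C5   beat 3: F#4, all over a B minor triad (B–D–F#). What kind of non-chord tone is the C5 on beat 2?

Escape tone.

The harmony at that moment is B minor triad (B, D, F#); C5 is not a chord tone.
It is approached by step up from B4 and left by leap down to F#4.
Step in, leap out, on a weak beat — an escape tone.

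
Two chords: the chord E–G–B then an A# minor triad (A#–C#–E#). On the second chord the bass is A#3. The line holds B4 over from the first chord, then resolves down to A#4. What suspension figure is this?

9–8 suspension.

At the second chord the bass is A#3. The suspended B4 lies a ninth above the bass; after resolving down by step to A#4, the interval above the bass becomes an octave.
Suspension figures are named by those two intervals: 9–8.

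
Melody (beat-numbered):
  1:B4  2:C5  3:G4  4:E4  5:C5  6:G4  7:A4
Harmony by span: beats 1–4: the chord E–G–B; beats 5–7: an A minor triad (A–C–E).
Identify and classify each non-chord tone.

The harmony at that moment is E minor triad (E, G, B); C5 is not a chord tone.
It is approached by step up from B4 and left by leap down to G4.
Step in, leap out — an escape tone.
The harmony at that moment is A minor triad (A, C, E); G4 is not a chord tone.
It is approached by leap down from C5 and left by step up to A4.
Leap in, step out — an appoggiatura.

C5 (beat 2) — escape tone; G4 (beat 6) — appoggiatura.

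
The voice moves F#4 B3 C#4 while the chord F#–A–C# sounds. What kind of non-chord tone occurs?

The harmony at that moment is F# minor triad (F#, A, C#); B3 is not a chord tone.
It is approached by leap down from F#4 and left by step up to C#4.
Leap in, step out — an appoggiatura.

B3 is an appoggiatura.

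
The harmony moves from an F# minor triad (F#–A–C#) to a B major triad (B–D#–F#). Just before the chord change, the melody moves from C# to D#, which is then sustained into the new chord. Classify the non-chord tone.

D# is an anticipation.

The harmony at that moment is F# minor triad (F#, A, C#); D# is not a chord tone.
It is approached by step up from C# and then sustained as the same pitch into the next harmony.
Arriving early and becoming a chord tone when the harmony changes — an anticipation.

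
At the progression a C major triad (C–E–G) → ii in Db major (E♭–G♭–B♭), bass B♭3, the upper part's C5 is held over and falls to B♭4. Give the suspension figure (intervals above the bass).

9–8 suspension.

At the second chord the bass is B♭3. The suspended C5 lies a ninth above the bass; after resolving down by step to B♭4, the interval above the bass becomes an octave.
Suspension figures are named by those two intervals: 9–8.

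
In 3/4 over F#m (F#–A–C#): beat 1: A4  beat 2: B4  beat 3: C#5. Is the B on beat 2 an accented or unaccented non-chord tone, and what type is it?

The harmony at that moment is F# minor triad (F#, A, C#); B4 is not a chord tone.
It is approached by step up from A4 and left by step up to C#5.
Step in, step out in the same direction — a passing tone.
It falls on a weak beat, so it is unaccented.

Unaccented passing tone.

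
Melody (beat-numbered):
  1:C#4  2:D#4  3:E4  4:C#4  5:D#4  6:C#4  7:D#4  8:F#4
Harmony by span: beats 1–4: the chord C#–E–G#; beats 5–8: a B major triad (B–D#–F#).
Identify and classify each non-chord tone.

The harmony at that moment is C# minor triad (C#, E, G#); D#4 is not a chord tone.
It is approached by step up from C#4 and left by step up to E4.
Step in, step out in the same direction — a passing tone.
The harmony at that moment is B major triad (B, D#, F#); C#4 is not a chord tone.
It is approached by step down from D#4 and left by step up to D#4.
Step away and step back to the same note — a neighbor tone (lower neighbor).

D#4 (beat 2) — passing tone; C#4 (beat 6) — neighbor tone.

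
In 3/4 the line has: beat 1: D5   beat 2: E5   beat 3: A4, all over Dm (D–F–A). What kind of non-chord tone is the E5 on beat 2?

Escape tone.

The harmony at that moment is D minor triad (D, F, A); E5 is not a chord tone.
It is approached by step up from D5 and left by leap down to A4.
Step in, leap out, on a weak beat — an escape tone.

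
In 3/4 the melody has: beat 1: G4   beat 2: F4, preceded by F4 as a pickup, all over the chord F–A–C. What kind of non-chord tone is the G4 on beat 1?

Upper neighbor tone.

The harmony at that moment is F major triad (F, A, C); G4 is not a chord tone.
It is approached by step up from F4 and left by step down to F4.
Step away and step back to the same note — a neighbor tone (upper neighbor).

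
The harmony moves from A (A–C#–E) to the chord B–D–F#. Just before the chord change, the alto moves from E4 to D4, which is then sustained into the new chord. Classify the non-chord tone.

D4 is an anticipation.

The harmony at that moment is A major triad (A, C#, E); D4 is not a chord tone.
It is approached by step down from E4 and then sustained as the same pitch into the next harmony.
Arriving early and becoming a chord tone when the harmony changes — an anticipation.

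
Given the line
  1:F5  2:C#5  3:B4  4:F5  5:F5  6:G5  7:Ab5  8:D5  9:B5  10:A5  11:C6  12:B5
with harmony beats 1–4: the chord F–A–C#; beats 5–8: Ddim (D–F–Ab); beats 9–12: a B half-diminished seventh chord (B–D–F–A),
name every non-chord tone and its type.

B4 (beat 3) — escape tone; G5 (beat 6) — passing tone; C6 (beat 11) — appoggiatura.

The harmony at that moment is F augmented triad (F, A, C#); B4 is not a chord tone.
It is approached by step down from C#5 and left by leap up to F5.
Step in, leap out — an escape tone.
The harmony at that moment is D diminished triad (D, F, Ab); G5 is not a chord tone.
It is approached by step up from F5 and left by step up to Ab5.
Step in, step out in the same direction — a passing tone.
The harmony at that moment is B half-diminished seventh chord (B, D, F, A); C6 is not a chord tone.
It is approached by leap up from A5 and left by step down to B5.
Leap in, step out — an appoggiatura.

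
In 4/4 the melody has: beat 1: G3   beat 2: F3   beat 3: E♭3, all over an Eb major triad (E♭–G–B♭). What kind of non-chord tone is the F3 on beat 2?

The harmony at that moment is E♭ major triad (E♭, G, B♭); F3 is not a chord tone.
It is approached by step down from G3 and left by step down to E♭3.
Step in, step out in the same direction — a passing tone.

Passing tone.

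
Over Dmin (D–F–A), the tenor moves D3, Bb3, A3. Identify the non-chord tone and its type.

Bb3 is an appoggiatura.

The harmony at that moment is D minor triad (D, F, A); Bb3 is not a chord tone.
It is approached by leap up from D3 and left by step down to A3.
Leap in, step out — an appoggiatura.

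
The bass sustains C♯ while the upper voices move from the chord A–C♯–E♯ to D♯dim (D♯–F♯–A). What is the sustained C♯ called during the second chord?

Pedal tone (pedal point).

The harmony at that moment is D♯ diminished triad (D♯, F♯, A); C♯ is not a chord tone.
It is held over (the same pitch as the preceding C♯) and then sustained as the same pitch into the next harmony.
Sustained through a change of harmony — a pedal tone.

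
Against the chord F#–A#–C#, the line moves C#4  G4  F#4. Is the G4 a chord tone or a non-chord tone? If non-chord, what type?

Non-chord tone — an appoggiatura.

The harmony at that moment is F# major triad (F#, A#, C#); G4 is not a chord tone.
It is approached by leap up from C#4 and left by step down to F#4.
Leap in, step out — an appoggiatura.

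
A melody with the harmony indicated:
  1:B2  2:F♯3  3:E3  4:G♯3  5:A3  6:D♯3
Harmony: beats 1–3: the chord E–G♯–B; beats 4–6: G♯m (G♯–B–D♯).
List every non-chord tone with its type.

The harmony at that moment is E major triad (E, G♯, B); F♯3 is not a chord tone.
It is approached by leap up from B2 and left by step down to E3.
Leap in, step out — an appoggiatura.
The harmony at that moment is G♯ minor triad (G♯, B, D♯); A3 is not a chord tone.
It is approached by step up from G♯3 and left by leap down to D♯3.
Step in, leap out — an escape tone.

F♯3 (beat 2) — appoggiatura; A3 (beat 5) — escape tone.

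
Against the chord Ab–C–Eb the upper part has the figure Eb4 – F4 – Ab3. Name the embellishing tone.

F4 is an escape tone.

The harmony at that moment is Ab major triad (Ab, C, Eb); F4 is not a chord tone.
It is approached by step up from Eb4 and left by leap down to Ab3.
Step in, leap out — an escape tone.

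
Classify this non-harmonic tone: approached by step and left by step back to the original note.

Approach: by step. Departure: by step in the opposite direction, back to the starting pitch.
Stepwise on both sides but reversing to return to the same chord tone — a neighbor tone. (Had it continued onward in the same direction it would be a passing tone instead.)

Neighbor tone.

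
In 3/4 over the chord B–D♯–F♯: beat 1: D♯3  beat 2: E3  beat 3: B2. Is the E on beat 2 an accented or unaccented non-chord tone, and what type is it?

Unaccented escape tone.

The harmony at that moment is B major triad (B, D♯, F♯); E3 is not a chord tone.
It is approached by step up from D♯3 and left by leap down to B2.
Step in, leap out — an escape tone.
It falls on a weak beat, so it is unaccented.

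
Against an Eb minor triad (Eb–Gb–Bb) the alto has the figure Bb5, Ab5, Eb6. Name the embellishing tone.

Ab5 is an escape tone.

The harmony at that moment is Eb minor triad (Eb, Gb, Bb); Ab5 is not a chord tone.
It is approached by step down from Bb5 and left by leap up to Eb6.
Step in, leap out — an escape tone.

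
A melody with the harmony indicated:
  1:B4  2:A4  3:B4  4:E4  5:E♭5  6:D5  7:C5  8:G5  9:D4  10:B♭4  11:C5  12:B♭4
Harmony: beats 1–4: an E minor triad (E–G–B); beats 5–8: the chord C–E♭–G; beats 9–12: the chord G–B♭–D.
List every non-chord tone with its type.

The harmony at that moment is E minor triad (E, G, B); A4 is not a chord tone.
It is approached by step down from B4 and left by step up to B4.
Step away and step back to the same note — a neighbor tone (lower neighbor).
The harmony at that moment is C minor triad (C, E♭, G); D5 is not a chord tone.
It is approached by step down from E♭5 and left by step down to C5.
Step in, step out in the same direction — a passing tone.
The harmony at that moment is G minor triad (G, B♭, D); C5 is not a chord tone.
It is approached by step up from B♭4 and left by step down to B♭4.
Step away and step back to the same note — a neighbor tone (upper neighbor).

A4 (beat 2) — neighbor tone; D5 (beat 6) — passing tone; C5 (beat 11) — neighbor tone.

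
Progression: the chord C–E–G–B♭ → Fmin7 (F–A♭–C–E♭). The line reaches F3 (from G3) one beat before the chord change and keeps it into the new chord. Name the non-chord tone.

F3 is an anticipation.

The harmony at that moment is C dominant seventh chord (C, E, G, B♭); F3 is not a chord tone.
It is approached by step down from G3 and then sustained as the same pitch into the next harmony.
Arriving early and becoming a chord tone when the harmony changes — an anticipation.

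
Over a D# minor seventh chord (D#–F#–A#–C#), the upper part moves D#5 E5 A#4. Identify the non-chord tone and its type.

E5 is an escape tone.

The harmony at that moment is D# minor seventh chord (D#, F#, A#, C#); E5 is not a chord tone.
It is approached by step up from D#5 and left by leap down to A#4.
Step in, leap out — an escape tone.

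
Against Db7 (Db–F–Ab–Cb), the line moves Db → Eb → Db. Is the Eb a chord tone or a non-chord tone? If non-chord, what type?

Non-chord tone — a neighbor tone.

The harmony at that moment is Db dominant seventh chord (Db, F, Ab, Cb); Eb is not a chord tone.
It is approached by step up from Db and left by step down to Db.
Step away and step back to the same note — a neighbor tone (upper neighbor).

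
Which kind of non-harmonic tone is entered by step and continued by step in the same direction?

Passing tone.

Approach: by step. Departure: by step, continuing in the same direction.
Stepwise on both sides with no change of direction means the note fills in the space between two different chord tones — a passing tone. (Had it turned back to its starting note it would be a neighbor tone instead.)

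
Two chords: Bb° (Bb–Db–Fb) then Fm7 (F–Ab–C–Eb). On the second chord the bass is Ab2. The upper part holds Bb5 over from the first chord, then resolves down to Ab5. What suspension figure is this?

At the second chord the bass is Ab2. The suspended Bb5 lies a ninth above the bass; after resolving down by step to Ab5, the interval above the bass becomes an octave.
Suspension figures are named by those two intervals: 9–8.

9–8 suspension.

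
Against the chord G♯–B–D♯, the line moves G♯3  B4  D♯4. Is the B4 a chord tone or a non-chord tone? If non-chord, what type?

Chord tone (the third of G# minor triad).

G# minor triad contains G♯, B, D♯; B is the third, so it is a chord tone.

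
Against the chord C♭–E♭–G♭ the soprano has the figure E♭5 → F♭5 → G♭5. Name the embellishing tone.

F♭5 is a passing tone.

The harmony at that moment is C♭ major triad (C♭, E♭, G♭); F♭5 is not a chord tone.
It is approached by step up from E♭5 and left by step up to G♭5.
Step in, step out in the same direction — a passing tone.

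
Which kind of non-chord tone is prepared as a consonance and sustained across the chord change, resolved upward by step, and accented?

Approach: by preparation — the pitch is first a chord tone, then held (tied or repeated) while the harmony changes under it. Departure: up by step. Metric position: strong.
A prepared dissonance that resolves upward by step — a retardation. (The same figure resolving downward would be a suspension.)

Retardation.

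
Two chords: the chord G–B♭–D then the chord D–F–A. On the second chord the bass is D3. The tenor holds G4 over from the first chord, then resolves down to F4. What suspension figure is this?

4–3 suspension.

At the second chord the bass is D3. The suspended G4 lies a fourth above the bass; after resolving down by step to F4, the interval above the bass becomes a third.
Suspension figures are named by those two intervals: 4–3.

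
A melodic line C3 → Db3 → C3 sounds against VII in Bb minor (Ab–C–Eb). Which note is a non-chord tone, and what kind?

Db3 is a neighbor tone.

The harmony at that moment is Ab major triad (Ab, C, Eb); Db3 is not a chord tone.
It is approached by step up from C3 and left by step down to C3.
Step away and step back to the same note — a neighbor tone (upper neighbor).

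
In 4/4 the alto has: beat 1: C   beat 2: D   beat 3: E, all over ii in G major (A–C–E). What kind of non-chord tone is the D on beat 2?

Passing tone.

The harmony at that moment is A minor triad (A, C, E); D is not a chord tone.
It is approached by step up from C and left by step up to E.
Step in, step out in the same direction — a passing tone.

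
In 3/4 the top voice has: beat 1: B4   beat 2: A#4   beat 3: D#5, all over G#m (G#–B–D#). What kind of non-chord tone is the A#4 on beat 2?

Escape tone.

The harmony at that moment is G# minor triad (G#, B, D#); A#4 is not a chord tone.
It is approached by step down from B4 and left by leap up to D#5.
Step in, leap out, on a weak beat — an escape tone.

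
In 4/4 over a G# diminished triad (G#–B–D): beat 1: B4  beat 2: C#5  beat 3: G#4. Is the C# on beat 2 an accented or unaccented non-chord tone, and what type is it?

The harmony at that moment is G# diminished triad (G#, B, D); C#5 is not a chord tone.
It is approached by step up from B4 and left by leap down to G#4.
Step in, leap out — an escape tone.
It falls on a weak beat, so it is unaccented.

Unaccented escape tone.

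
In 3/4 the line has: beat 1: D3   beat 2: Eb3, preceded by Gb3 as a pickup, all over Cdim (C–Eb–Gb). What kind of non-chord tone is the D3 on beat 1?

Appoggiatura.

The harmony at that moment is C diminished triad (C, Eb, Gb); D3 is not a chord tone.
It is approached by leap down from Gb3 and left by step up to Eb3.
Leap in, step out, metrically accented — an appoggiatura.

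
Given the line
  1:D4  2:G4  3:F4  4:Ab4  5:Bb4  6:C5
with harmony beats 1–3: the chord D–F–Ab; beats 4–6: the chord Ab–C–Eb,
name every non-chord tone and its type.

G4 (beat 2) — appoggiatura; Bb4 (beat 5) — passing tone.

The harmony at that moment is D diminished triad (D, F, Ab); G4 is not a chord tone.
It is approached by leap up from D4 and left by step down to F4.
Leap in, step out — an appoggiatura.
The harmony at that moment is Ab major triad (Ab, C, Eb); Bb4 is not a chord tone.
It is approached by step up from Ab4 and left by step up to C5.
Step in, step out in the same direction — a passing tone.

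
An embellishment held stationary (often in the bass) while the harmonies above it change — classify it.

Pedal tone.

Approach: none. Departure: none — a single pitch is sustained while the chords change around it, passing through harmonies that do not contain it.
No melodic motion at all; the dissonance is created entirely by the moving harmonies against the stationary note — a pedal tone (pedal point).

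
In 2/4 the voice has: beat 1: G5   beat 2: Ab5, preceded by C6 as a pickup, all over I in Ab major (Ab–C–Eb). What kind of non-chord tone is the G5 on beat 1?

The harmony at that moment is Ab major triad (Ab, C, Eb); G5 is not a chord tone.
It is approached by leap down from C6 and left by step up to Ab5.
Leap in, step out, metrically accented — an appoggiatura.

Appoggiatura.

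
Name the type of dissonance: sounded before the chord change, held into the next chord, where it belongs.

Anticipation.

Approach: ahead of the chord change (typically by step), so it is dissonant against the current harmony. Departure: none — the same pitch is restated or held and is a chord tone of the new harmony.
Dissonant first, consonant once the harmony catches up: the note simply arrives early — an anticipation. (The reverse timing, consonant first and dissonant after the change, would be a suspension or retardation.)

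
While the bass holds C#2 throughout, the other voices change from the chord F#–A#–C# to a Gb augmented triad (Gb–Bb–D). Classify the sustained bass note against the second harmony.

Pedal tone (pedal point).

The harmony at that moment is Gb augmented triad (Gb, Bb, D); C#2 is not a chord tone.
It is held over (the same pitch as the preceding C#2) and then sustained as the same pitch into the next harmony.
Sustained through a change of harmony — a pedal tone.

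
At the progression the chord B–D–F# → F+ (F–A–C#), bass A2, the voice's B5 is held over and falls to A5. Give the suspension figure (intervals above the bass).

9–8 suspension.

At the second chord the bass is A2. The suspended B5 lies a ninth above the bass; after resolving down by step to A5, the interval above the bass becomes an octave.
Suspension figures are named by those two intervals: 9–8.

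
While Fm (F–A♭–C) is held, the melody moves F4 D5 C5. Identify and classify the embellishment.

D5 is an appoggiatura.

The harmony at that moment is F minor triad (F, A♭, C); D5 is not a chord tone.
It is approached by leap up from F4 and left by step down to C5.
Leap in, step out — an appoggiatura.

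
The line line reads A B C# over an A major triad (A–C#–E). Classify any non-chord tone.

B is a passing tone.

The harmony at that moment is A major triad (A, C#, E); B is not a chord tone.
It is approached by step up from A and left by step up to C#.
Step in, step out in the same direction — a passing tone.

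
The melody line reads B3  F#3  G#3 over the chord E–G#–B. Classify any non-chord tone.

The harmony at that moment is E major triad (E, G#, B); F#3 is not a chord tone.
It is approached by leap down from B3 and left by step up to G#3.
Leap in, step out — an appoggiatura.

F#3 is an appoggiatura.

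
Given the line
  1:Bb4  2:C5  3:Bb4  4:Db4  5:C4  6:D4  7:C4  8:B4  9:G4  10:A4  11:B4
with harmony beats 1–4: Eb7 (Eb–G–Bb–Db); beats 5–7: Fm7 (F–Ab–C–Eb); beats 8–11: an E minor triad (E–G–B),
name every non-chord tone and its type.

The harmony at that moment is Eb dominant seventh chord (Eb, G, Bb, Db); C5 is not a chord tone.
It is approached by step up from Bb4 and left by step down to Bb4.
Step away and step back to the same note — a neighbor tone (upper neighbor).
The harmony at that moment is F minor seventh chord (F, Ab, C, Eb); D4 is not a chord tone.
It is approached by step up from C4 and left by step down to C4.
Step away and step back to the same note — a neighbor tone (upper neighbor).
The harmony at that moment is E minor triad (E, G, B); A4 is not a chord tone.
It is approached by step up from G4 and left by step up to B4.
Step in, step out in the same direction — a passing tone.

C5 (beat 2) — neighbor tone; D4 (beat 6) — neighbor tone; A4 (beat 10) — passing tone.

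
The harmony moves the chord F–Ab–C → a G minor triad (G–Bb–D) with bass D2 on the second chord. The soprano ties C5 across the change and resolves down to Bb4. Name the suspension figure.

At the second chord the bass is D2. The suspended C5 lies a seventh above the bass; after resolving down by step to Bb4, the interval above the bass becomes a sixth.
Suspension figures are named by those two intervals: 7–6.

7–6 suspension.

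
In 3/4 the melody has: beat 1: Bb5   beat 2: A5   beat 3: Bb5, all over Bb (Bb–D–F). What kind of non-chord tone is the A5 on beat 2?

The harmony at that moment is Bb major triad (Bb, D, F); A5 is not a chord tone.
It is approached by step down from Bb5 and left by step up to Bb5.
Step away and step back to the same note — a neighbor tone (lower neighbor).

Lower neighbor tone.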